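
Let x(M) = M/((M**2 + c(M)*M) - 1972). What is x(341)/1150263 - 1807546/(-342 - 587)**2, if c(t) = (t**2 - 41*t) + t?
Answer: -73009238881503167239/34859398617675768870 ≈ -2.0944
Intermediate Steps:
c(t) = t**2 - 40*t
x(M) = M/(-1972 + M**2 + M**2*(-40 + M)) (x(M) = M/((M**2 + (M*(-40 + M))*M) - 1972) = M/((M**2 + M**2*(-40 + M)) - 1972) = M/(-1972 + M**2 + M**2*(-40 + M)))
x(341)/1150263 - 1807546/(-342 - 587)**2 = (341/(-1972 + 341**3 - 39*341**2))/1150263 - 1807546/(-342 - 587)**2 = (341/(-1972 + 39651821 - 39*116281))*(1/1150263) - 1807546/((-929)**2) = (341/(-1972 + 39651821 - 4534959))*(1/1150263) - 1807546/863041 = (341/35114890)*(1/1150263) - 1807546*1/863041 = (341*(1/35114890))*(1/1150263) - 1807546/863041 = (341/35114890)*(1/1150263) - 1807546/863041 = 341/40391358716070 - 1807546/863041 = -73009238881503167239/34859398617675768870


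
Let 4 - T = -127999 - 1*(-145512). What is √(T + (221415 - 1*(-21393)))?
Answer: √225299 ≈ 474.66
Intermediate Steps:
T = -17509 (T = 4 - (-127999 - 1*(-145512)) = 4 - (-127999 + 145512) = 4 - 1*17513 = 4 - 17513 = -17509)
√(T + (221415 - 1*(-21393))) = √(-17509 + (221415 - 1*(-21393))) = √(-17509 + (221415 + 21393)) = √(-17509 + 242808) = √225299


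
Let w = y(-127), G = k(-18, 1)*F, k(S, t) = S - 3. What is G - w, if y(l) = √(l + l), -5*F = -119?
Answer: -2499/5 - I*√254 ≈ -499.8 - 15.937*I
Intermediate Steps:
F = 119/5 (F = -⅕*(-119) = 119/5 ≈ 23.800)
k(S, t) = -3 + S
G = -2499/5 (G = (-3 - 18)*(119/5) = -21*119/5 = -2499/5 ≈ -499.80)
y(l) = √2*√l (y(l) = √(2*l) = √2*√l)
w = I*√254 (w = √2*√(-127) = √2*(I*√127) = I*√254 ≈ 15.937*I)
G - w = -2499/5 - I*√254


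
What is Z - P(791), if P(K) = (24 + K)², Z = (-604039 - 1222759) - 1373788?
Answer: -3864811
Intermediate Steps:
Z = -3200586 (Z = -1826798 - 1373788 = -3200586)
Z - P(791) = -3200586 - (24 + 791)² = -3200586 - 1*815² = -3200586 - 1*664225 = -3200586 - 664225 = -3864811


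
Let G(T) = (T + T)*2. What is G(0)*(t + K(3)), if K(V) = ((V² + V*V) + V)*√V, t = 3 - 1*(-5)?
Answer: 0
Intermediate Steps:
G(T) = 4*T (G(T) = (2*T)*2 = 4*T)
t = 8 (t = 3 + 5 = 8)
K(V) = √V*(V + 2*V²) (K(V) = ((V² + V²) + V)*√V = (2*V² + V)*√V = (V + 2*V²)*√V = √V*(V + 2*V²))
G(0)*(t + K(3)) = (4*0)*(8 + 3^(3/2)*(1 + 2*3)) = 0*(8 + (3*√3)*(1 + 6)) = 0*(8 + (3*√3)*7) = 0*(8 + 21*√3) = 0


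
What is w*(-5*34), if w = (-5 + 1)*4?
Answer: 2720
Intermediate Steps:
w = -16 (w = -4*4 = -16)
w*(-5*34) = -(-80)*34 = -16*(-170) = 2720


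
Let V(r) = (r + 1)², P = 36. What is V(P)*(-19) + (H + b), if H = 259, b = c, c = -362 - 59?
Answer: -26173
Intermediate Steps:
c = -421
b = -421
V(r) = (1 + r)²
V(P)*(-19) + (H + b) = (1 + 36)²*(-19) + (259 - 421) = 37²*(-19) - 162 = 1369*(-19) - 162 = -26011 - 162 = -26173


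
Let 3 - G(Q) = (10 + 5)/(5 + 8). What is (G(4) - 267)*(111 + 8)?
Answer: -410193/13 ≈ -31553.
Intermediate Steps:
G(Q) = 24/13 (G(Q) = 3 - (10 + 5)/(5 + 8) = 3 - 15/13 = 24/13)
(G(4) - 267)*(111 + 8) = (24/13 - 267)*(111 + 8) = -3447/13*119 = -410193/13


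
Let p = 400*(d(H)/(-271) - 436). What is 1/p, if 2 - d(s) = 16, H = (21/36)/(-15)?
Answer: -271/47256800 ≈ -5.7346e-6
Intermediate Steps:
H = -7/180 (H = (21*(1/36))*(-1/15) = (7/12)*(-1/15) = -7/180 ≈ -0.038889)
d(s) = -14 (d(s) = 2 - 1*16 = 2 - 16 = -14)
p = -47256800/271 (p = 400*(-14/(-271) - 436) = 400*(-14*(-1/271) - 436) = 400*(14/271 - 436) = 400*(-118142/271) = -47256800/271 ≈ -1.7438e+5)
1/p = 1/(-47256800/271) = -271/47256800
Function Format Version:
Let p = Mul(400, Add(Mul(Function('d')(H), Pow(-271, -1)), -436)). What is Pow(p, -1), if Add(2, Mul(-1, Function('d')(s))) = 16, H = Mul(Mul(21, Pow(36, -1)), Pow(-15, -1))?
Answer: Rational(-271, 47256800) ≈ -5.7346e-6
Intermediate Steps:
H = Rational(-7, 180) (H = Mul(Mul(21, Rational(1, 36)), Rational(-1, 15)) = Mul(Rational(7, 12), Rational(-1, 15)) = Rational(-7, 180) ≈ -0.038889)
Function('d')(s) = -14 (Function('d')(s) = Add(2, Mul(-1, 16)) = Add(2, -16) = -14)
p = Rational(-47256800, 271) (p = Mul(400, Add(Mul(-14, Pow(-271, -1)), -436)) = Mul(400, Add(Mul(-14, Rational(-1, 271)), -436)) = Mul(400, Add(Rational(14, 271), -436)) = Mul(400, Rational(-118142, 271)) = Rational(-47256800, 271) ≈ -1.7438e+5)
Pow(p, -1) = Pow(Rational(-47256800, 271), -1) = Rational(-271, 47256800)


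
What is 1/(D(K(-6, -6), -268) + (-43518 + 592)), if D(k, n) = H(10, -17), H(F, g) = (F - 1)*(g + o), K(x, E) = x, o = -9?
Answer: -1/43160 ≈ -2.3170e-5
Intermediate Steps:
H(F, g) = (-1 + F)*(-9 + g) (H(F, g) = (F - 1)*(g - 9) = (-1 + F)*(-9 + g))
D(k, n) = -234 (D(k, n) = 9 - 1*(-17) - 9*10 + 10*(-17) = 9 + 17 - 90 - 170 = -234)
1/(D(K(-6, -6), -268) + (-43518 + 592)) = 1/(-234 + (-43518 + 592)) = 1/(-234 - 42926) = 1/(-43160) = -1/43160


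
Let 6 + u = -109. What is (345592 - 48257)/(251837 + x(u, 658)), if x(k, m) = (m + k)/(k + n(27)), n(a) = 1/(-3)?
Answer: 102877910/87133973 ≈ 1.1807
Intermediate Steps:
u = -115 (u = -6 - 109 = -115)
n(a) = -⅓
x(k, m) = (k + m)/(-⅓ + k) (x(k, m) = (m + k)/(k - ⅓) = (k + m)/(-⅓ + k))
(345592 - 48257)/(251837 + x(u, 658)) = (345592 - 48257)/(251837 + 3*(-115 + 658)/(-1 + 3*(-115))) = 297335/(251837 + 3*543/(-1 - 345)) = 297335/(251837 + 3*543/(-346)) = 297335/(251837 + 3*(-1/346)*543) = 297335/(251837 - 1629/346) = 297335/(87133973/346) = 297335*(346/87133973) = 102877910/87133973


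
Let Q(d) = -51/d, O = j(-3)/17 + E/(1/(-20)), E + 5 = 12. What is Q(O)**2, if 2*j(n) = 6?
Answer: 751689/5650129 ≈ 0.13304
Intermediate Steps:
E = 7 (E = -5 + 12 = 7)
j(n) = 3 (j(n) = (1/2)*6 = 3)
O = -2377/17 (O = 3/17 + 7/(1/(-20)) = 3*(1/17) + 7/(-1/20) = 3/17 + 7*(-20) = 3/17 - 140 = -2377/17 ≈ -139.82)
Q(O)**2 = (-51/(-2377/17))**2 = (-51*(-17/2377))**2 = (867/2377)**2 = 751689/5650129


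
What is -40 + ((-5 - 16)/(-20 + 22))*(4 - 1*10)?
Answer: 23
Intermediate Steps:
-40 + ((-5 - 16)/(-20 + 22))*(4 - 1*10) = -40 + (-21/2)*(4 - 10) = -40 - 21*½*(-6) = -40 - 21/2*(-6) = -40 + 63 = 23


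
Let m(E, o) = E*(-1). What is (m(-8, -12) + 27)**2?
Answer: 1225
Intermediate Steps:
m(E, o) = -E
(m(-8, -12) + 27)**2 = (-1*(-8) + 27)**2 = (8 + 27)**2 = 35**2 = 1225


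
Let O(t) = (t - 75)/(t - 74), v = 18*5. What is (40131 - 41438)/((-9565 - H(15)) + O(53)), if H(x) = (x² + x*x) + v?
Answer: 27447/212183 ≈ 0.12936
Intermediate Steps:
v = 90
H(x) = 90 + 2*x² (H(x) = (x² + x*x) + 90 = (x² + x²) + 90 = 2*x² + 90 = 90 + 2*x²)
O(t) = (-75 + t)/(-74 + t)
(40131 - 41438)/((-9565 - H(15)) + O(53)) = (40131 - 41438)/((-9565 - (90 + 2*15²)) + (-75 + 53)/(-74 + 53)) = -1307/((-9565 - (90 + 2*225)) - 22/(-21)) = -1307/((-9565 - (90 + 450)) - 1/21*(-22)) = -1307/((-9565 - 1*540) + 22/21) = -1307/((-9565 - 540) + 22/21) = -1307/(-10105 + 22/21) = -1307/(-212183/21) = -1307*(-21/212183) = 27447/212183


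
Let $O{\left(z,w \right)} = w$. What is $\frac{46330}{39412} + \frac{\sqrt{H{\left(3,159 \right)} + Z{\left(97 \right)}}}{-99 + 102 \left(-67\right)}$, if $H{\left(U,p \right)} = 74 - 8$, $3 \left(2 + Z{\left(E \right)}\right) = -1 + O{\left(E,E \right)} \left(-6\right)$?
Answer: $\frac{23165}{19706} - \frac{i \sqrt{1173}}{20799} \approx 1.1755 - 0.0016467 i$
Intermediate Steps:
$Z{\left(E \right)} = - \frac{7}{3} - 2 E$ ($Z{\left(E \right)} = -2 + \frac{-1 + E \left(-6\right)}{3} = -2 + \frac{-1 - 6 E}{3} = -2 - \left(\frac{1}{3} + 2 E\right) = - \frac{7}{3} - 2 E$)
$H{\left(U,p \right)} = 66$
$\frac{46330}{39412} + \frac{\sqrt{H{\left(3,159 \right)} + Z{\left(97 \right)}}}{-99 + 102 \left(-67\right)} = \frac{46330}{39412} + \frac{\sqrt{66 - \frac{589}{3}}}{-99 + 102 \left(-67\right)} = 46330 \cdot \frac{1}{39412} + \frac{\sqrt{66 - \frac{589}{3}}}{-99 - 6834} = \frac{23165}{19706} + \frac{\sqrt{66 - \frac{589}{3}}}{-6933} = \frac{23165}{19706} + \sqrt{- \frac{391}{3}} \left(- \frac{1}{6933}\right) = \frac{23165}{19706} + \frac{i \sqrt{1173}}{3} \left(- \frac{1}{6933}\right) = \frac{23165}{19706} - \frac{i \sqrt{1173}}{20799}$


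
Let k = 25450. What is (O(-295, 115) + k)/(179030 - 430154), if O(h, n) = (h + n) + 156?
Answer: -12713/125562 ≈ -0.10125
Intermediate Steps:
O(h, n) = 156 + h + n
(O(-295, 115) + k)/(179030 - 430154) = ((156 - 295 + 115) + 25450)/(179030 - 430154) = (-24 + 25450)/(-251124) = 25426*(-1/251124) = -12713/125562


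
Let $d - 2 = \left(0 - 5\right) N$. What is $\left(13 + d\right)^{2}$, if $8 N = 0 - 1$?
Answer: $\frac{15625}{64} \approx 244.14$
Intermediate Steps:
$N = - \frac{1}{8}$ ($N = \frac{0 - 1}{8} = \frac{1}{8} \left(-1\right) = - \frac{1}{8} \approx -0.125$)
$d = \frac{21}{8}$ ($d = 2 + \left(0 - 5\right) \left(- \frac{1}{8}\right) = 2 - - \frac{5}{8} = 2 + \frac{5}{8} = \frac{21}{8} \approx 2.625$)
$\left(13 + d\right)^{2} = \left(13 + \frac{21}{8}\right)^{2} = \left(\frac{125}{8}\right)^{2} = \frac{15625}{64}$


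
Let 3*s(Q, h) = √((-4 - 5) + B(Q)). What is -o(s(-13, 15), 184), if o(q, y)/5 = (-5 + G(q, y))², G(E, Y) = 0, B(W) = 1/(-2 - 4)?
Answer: -125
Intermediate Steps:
B(W) = -⅙ (B(W) = 1/(-6) = -⅙)
s(Q, h) = I*√330/18 (s(Q, h) = √((-4 - 5) - ⅙)/3 = √(-9 - ⅙)/3 = √(-55/6)/3 = (I*√330/6)/3 = I*√330/18)
o(q, y) = 125 (o(q, y) = 5*(-5 + 0)² = 5*(-5)² = 5*25 = 125)
-o(s(-13, 15), 184) = -1*125 = -125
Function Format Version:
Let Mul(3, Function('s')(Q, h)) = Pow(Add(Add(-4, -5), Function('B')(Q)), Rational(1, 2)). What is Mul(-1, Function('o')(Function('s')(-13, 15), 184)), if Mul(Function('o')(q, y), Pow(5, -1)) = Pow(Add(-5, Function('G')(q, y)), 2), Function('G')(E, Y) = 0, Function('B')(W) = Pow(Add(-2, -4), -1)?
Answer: -125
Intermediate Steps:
Function('B')(W) = Rational(-1, 6) (Function('B')(W) = Pow(-6, -1) = Rational(-1, 6))
Function('s')(Q, h) = Mul(Rational(1, 18), I, Pow(330, Rational(1, 2))) (Function('s')(Q, h) = Mul(Rational(1, 3), Pow(Add(Add(-4, -5), Rational(-1, 6)), Rational(1, 2))) = Mul(Rational(1, 3), Pow(Add(-9, Rational(-1, 6)), Rational(1, 2))) = Mul(Rational(1, 3), Pow(Rational(-55, 6), Rational(1, 2))) = Mul(Rational(1, 3), Mul(Rational(1, 6), I, Pow(330, Rational(1, 2)))) = Mul(Rational(1, 18), I, Pow(330, Rational(1, 2))))
Function('o')(q, y) = 125 (Function('o')(q, y) = Mul(5, Pow(Add(-5, 0), 2)) = Mul(5, Pow(-5, 2)) = Mul(5, 25) = 125)
Mul(-1, Function('o')(Function('s')(-13, 15), 184)) = Mul(-1, 125) = -125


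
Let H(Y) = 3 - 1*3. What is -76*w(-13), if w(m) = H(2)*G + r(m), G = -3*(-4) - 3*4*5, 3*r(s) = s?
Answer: 988/3 ≈ 329.33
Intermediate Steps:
r(s) = s/3
H(Y) = 0 (H(Y) = 3 - 3 = 0)
G = -48 (G = 12 - 12*5 = 12 - 60 = -48)
w(m) = m/3 (w(m) = 0*(-48) + m/3 = 0 + m/3 = m/3)
-76*w(-13) = -76*(-13)/3 = -76*(-13/3) = 988/3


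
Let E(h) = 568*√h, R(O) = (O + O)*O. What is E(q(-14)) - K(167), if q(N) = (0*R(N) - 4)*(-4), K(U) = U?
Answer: 2105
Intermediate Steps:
R(O) = 2*O² (R(O) = (2*O)*O = 2*O²)
q(N) = 16 (q(N) = (0*(2*N²) - 4)*(-4) = (0 - 4)*(-4) = -4*(-4) = 16)
E(q(-14)) - K(167) = 568*√16 - 1*167 = 568*4 - 167 = 2272 - 167 = 2105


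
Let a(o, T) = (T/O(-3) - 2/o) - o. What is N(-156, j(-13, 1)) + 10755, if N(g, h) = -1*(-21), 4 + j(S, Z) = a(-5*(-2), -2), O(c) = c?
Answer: 10776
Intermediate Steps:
a(o, T) = -o - 2/o - T/3 (a(o, T) = (T/(-3) - 2/o) - o = (T*(-1/3) - 2/o) - o = (-T/3 - 2/o) - o = (-2/o - T/3) - o = -o - 2/o - T/3)
j(S, Z) = -203/15 (j(S, Z) = -4 + (-(-5)*(-2) - 2/((-5*(-2))) - 1/3*(-2)) = -4 + (-1*10 - 2/10 + 2/3) = -4 + (-10 - 2*1/10 + 2/3) = -4 + (-10 - 1/5 + 2/3) = -4 - 143/15 = -203/15)
N(g, h) = 21
N(-156, j(-13, 1)) + 10755 = 21 + 10755 = 10776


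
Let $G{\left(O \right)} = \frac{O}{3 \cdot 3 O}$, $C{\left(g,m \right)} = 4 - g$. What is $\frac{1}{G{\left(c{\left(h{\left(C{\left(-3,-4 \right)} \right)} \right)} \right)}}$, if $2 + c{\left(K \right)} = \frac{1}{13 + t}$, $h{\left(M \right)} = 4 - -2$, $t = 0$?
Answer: $9$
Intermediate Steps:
$h{\left(M \right)} = 6$ ($h{\left(M \right)} = 4 + 2 = 6$)
$c{\left(K \right)} = - \frac{25}{13}$ ($c{\left(K \right)} = -2 + \frac{1}{13 + 0} = -2 + \frac{1}{13} = - \frac{25}{13}$)
$G{\left(O \right)} = \frac{1}{9}$ ($G{\left(O \right)} = \frac{O}{9 O} = O \frac{1}{9 O} = \frac{1}{9}$)
$\frac{1}{G{\left(c{\left(h{\left(C{\left(-3,-4 \right)} \right)} \right)} \right)}} = \frac{1}{\frac{1}{9}} = 9$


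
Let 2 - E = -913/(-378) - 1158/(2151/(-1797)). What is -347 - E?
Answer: 56087741/90342 ≈ 620.84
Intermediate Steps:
E = -87436415/90342 (E = 2 - (-913/(-378) - 1158/(2151/(-1797))) = 2 - (-913*(-1/378) - 1158/(2151*(-1/1797))) = 2 - (913/378 - 1158/(-717/599)) = 2 - (913/378 - 1158*(-599/717)) = 2 - (913/378 + 231214/239) = 2 - 1*87617099/90342 = 2 - 87617099/90342 = -87436415/90342 ≈ -967.84)
-347 - E = -347 - 1*(-87436415/90342) = -347 + 87436415/90342 = 56087741/90342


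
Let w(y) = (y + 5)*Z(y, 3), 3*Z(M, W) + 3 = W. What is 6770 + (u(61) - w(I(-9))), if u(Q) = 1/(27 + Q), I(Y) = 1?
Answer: 595761/88 ≈ 6770.0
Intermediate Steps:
Z(M, W) = -1 + W/3
w(y) = 0 (w(y) = (y + 5)*(-1 + (⅓)*3) = (5 + y)*(-1 + 1) = (5 + y)*0 = 0)
6770 + (u(61) - w(I(-9))) = 6770 + (1/(27 + 61) - 1*0) = 6770 + (1/88 + 0) = 6770 + 1/88 = 595761/88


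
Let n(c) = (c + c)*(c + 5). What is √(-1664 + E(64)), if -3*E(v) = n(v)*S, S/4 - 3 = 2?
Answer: 8*I*√946 ≈ 246.06*I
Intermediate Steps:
S = 20 (S = 12 + 4*2 = 12 + 8 = 20)
n(c) = 2*c*(5 + c) (n(c) = (2*c)*(5 + c) = 2*c*(5 + c))
E(v) = -40*v*(5 + v)/3 (E(v) = -2*v*(5 + v)*20/3 = -40*v*(5 + v)/3)
√(-1664 + E(64)) = √(-1664 - 40/3*64*(5 + 64)) = √(-1664 - 40/3*64*69) = √(-1664 - 58880) = √(-60544) = 8*I*√946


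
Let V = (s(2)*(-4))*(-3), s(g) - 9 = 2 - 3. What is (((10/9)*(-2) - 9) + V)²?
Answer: 582169/81 ≈ 7187.3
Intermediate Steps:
s(g) = 8 (s(g) = 9 + (2 - 3) = 9 - 1 = 8)
V = 96 (V = (8*(-4))*(-3) = -32*(-3) = 96)
(((10/9)*(-2) - 9) + V)² = (((10/9)*(-2) - 9) + 96)² = ((-20/9 - 9) + 96)² = (-101/9 + 96)² = (763/9)² = 582169/81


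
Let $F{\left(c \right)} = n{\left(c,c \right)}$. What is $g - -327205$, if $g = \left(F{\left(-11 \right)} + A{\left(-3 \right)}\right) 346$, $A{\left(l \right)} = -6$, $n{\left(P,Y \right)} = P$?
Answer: $321323$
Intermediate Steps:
$F{\left(c \right)} = c$
$g = -5882$ ($g = \left(-11 - 6\right) 346 = \left(-17\right) 346 = -5882$)
$g - -327205 = -5882 - -327205 = -5882 + 327205 = 321323$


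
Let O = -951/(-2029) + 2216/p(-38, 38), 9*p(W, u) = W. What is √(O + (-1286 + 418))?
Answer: I*√2069316946237/38551 ≈ 37.315*I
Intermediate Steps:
p(W, u) = W/9
O = -20215119/38551 (O = -951/(-2029) + 2216/(((⅑)*(-38))) = -951*(-1/2029) + 2216/(-38/9) = 951/2029 + 2216*(-9/38) = 951/2029 - 9972/19 = -20215119/38551 ≈ -524.37)
√(O + (-1286 + 418)) = √(-20215119/38551 + (-1286 + 418)) = √(-20215119/38551 - 868) = √(-53677387/38551) = I*√2069316946237/38551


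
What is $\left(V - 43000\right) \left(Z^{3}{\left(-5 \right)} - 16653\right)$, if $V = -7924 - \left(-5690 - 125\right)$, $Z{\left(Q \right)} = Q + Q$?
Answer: $796309177$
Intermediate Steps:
$Z{\left(Q \right)} = 2 Q$
$V = -2109$ ($V = -7924 - -5815 = -7924 + 5815 = -2109$)
$\left(V - 43000\right) \left(Z^{3}{\left(-5 \right)} - 16653\right) = \left(-2109 - 43000\right) \left(\left(2 \left(-5\right)\right)^{3} - 16653\right) = - 45109 \left(\left(-10\right)^{3} - 16653\right) = - 45109 \left(-1000 - 16653\right) = \left(-45109\right) \left(-17653\right) = 796309177$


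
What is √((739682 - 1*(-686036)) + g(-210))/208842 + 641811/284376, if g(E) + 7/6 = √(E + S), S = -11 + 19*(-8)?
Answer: 213937/94792 + √(51325806 + 36*I*√373)/1253052 ≈ 2.2626 + 3.8725e-8*I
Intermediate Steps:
S = -163 (S = -11 - 152 = -163)
g(E) = -7/6 + √(-163 + E) (g(E) = -7/6 + √(E - 163) = -7/6 + √(-163 + E))
√((739682 - 1*(-686036)) + g(-210))/208842 + 641811/284376 = √((739682 - 1*(-686036)) + (-7/6 + √(-163 - 210)))/208842 + 641811/284376 = √((739682 + 686036) + (-7/6 + √(-373)))*(1/208842) + 641811*(1/284376) = √(1425718 + (-7/6 + I*√373))*(1/208842) + 213937/94792 = √(8554301/6 + I*√373)*(1/208842) + 213937/94792 = √(8554301/6 + I*√373)/208842 + 213937/94792 = 213937/94792 + √(8554301/6 + I*√373)/208842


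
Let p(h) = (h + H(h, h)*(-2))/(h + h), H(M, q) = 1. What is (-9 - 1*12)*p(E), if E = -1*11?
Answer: -273/22 ≈ -12.409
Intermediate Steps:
E = -11
p(h) = (-2 + h)/(2*h) (p(h) = (h + 1*(-2))/(h + h) = (h - 2)/((2*h)) = (-2 + h)*(1/(2*h)) = (-2 + h)/(2*h))
(-9 - 1*12)*p(E) = (-9 - 1*12)*((½)*(-2 - 11)/(-11)) = (-9 - 12)*((½)*(-1/11)*(-13)) = -21*13/22 = -273/22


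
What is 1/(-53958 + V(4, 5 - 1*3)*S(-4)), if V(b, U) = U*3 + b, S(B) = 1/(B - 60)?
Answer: -32/1726661 ≈ -1.8533e-5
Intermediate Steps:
S(B) = 1/(-60 + B)
V(b, U) = b + 3*U (V(b, U) = 3*U + b = b + 3*U)
1/(-53958 + V(4, 5 - 1*3)*S(-4)) = 1/(-53958 + (4 + 3*(5 - 1*3))/(-60 - 4)) = 1/(-53958 + (4 + 3*(5 - 3))/(-64)) = 1/(-53958 + (4 + 3*2)*(-1/64)) = 1/(-53958 + (4 + 6)*(-1/64)) = 1/(-53958 + 10*(-1/64)) = 1/(-53958 - 5/32) = 1/(-1726661/32) = -32/1726661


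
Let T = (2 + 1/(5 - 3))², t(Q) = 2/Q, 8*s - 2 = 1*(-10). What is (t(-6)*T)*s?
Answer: 25/12 ≈ 2.0833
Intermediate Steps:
s = -1 (s = ¼ + (1*(-10))/8 = ¼ + (⅛)*(-10) = ¼ - 5/4 = -1)
T = 25/4 (T = (2 + 1/2)² = (2 + ½)² = (5/2)² = 25/4 ≈ 6.2500)
(t(-6)*T)*s = ((2/(-6))*(25/4))*(-1) = ((2*(-⅙))*(25/4))*(-1) = -⅓*25/4*(-1) = -25/12*(-1) = 25/12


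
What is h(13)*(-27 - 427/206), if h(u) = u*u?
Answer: -1012141/206 ≈ -4913.3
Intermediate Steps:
h(u) = u**2
h(13)*(-27 - 427/206) = 13**2*(-27 - 427/206) = 169*(-27 - 427*1/206) = 169*(-27 - 427/206) = 169*(-5989/206) = -1012141/206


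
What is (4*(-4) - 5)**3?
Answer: -9261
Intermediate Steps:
(4*(-4) - 5)**3 = (-16 - 5)**3 = (-21)**3 = -9261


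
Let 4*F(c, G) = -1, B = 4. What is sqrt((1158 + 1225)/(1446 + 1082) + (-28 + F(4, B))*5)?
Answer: I*sqrt(56042126)/632 ≈ 11.845*I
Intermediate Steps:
F(c, G) = -1/4 (F(c, G) = (1/4)*(-1) = -1/4)
sqrt((1158 + 1225)/(1446 + 1082) + (-28 + F(4, B))*5) = sqrt((1158 + 1225)/(1446 + 1082) + (-28 - 1/4)*5) = sqrt(2383/2528 - 113/4*5) = sqrt(2383*(1/2528) - 565/4) = sqrt(2383/2528 - 565/4) = sqrt(-354697/2528) = I*sqrt(56042126)/632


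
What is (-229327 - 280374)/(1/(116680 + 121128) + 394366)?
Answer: -121210975408/93783389729 ≈ -1.2925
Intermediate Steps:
(-229327 - 280374)/(1/(116680 + 121128) + 394366) = -509701/(1/237808 + 394366) = -509701/93783389729/237808 = -509701*237808/93783389729 = -121210975408/93783389729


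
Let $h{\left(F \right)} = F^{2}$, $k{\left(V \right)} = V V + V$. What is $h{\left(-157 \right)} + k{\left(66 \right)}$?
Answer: $29071$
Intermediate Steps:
$k{\left(V \right)} = V + V^{2}$ ($k{\left(V \right)} = V^{2} + V = V + V^{2}$)
$h{\left(-157 \right)} + k{\left(66 \right)} = \left(-157\right)^{2} + 66 \left(1 + 66\right) = 24649 + 66 \cdot 67 = 24649 + 4422 = 29071$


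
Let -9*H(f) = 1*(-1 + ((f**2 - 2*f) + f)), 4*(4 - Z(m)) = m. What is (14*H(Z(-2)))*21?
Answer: -2891/6 ≈ -481.83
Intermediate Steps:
Z(m) = 4 - m/4
H(f) = 1/9 - f**2/9 + f/9 (H(f) = -(-1 + ((f**2 - 2*f) + f))/9 = -(-1 + (f**2 - f))/9 = -(-1 + f**2 - f)/9 = 1/9 - f**2/9 + f/9)
(14*H(Z(-2)))*21 = (14*(1/9 - (4 - 1/4*(-2))**2/9 + (4 - 1/4*(-2))/9))*21 = (14*(1/9 - (4 + 1/2)**2/9 + (4 + 1/2)/9))*21 = (14*(1/9 - (9/2)**2/9 + (1/9)*(9/2)))*21 = (14*(1/9 - 1/9*81/4 + 1/2))*21 = (14*(1/9 - 9/4 + 1/2))*21 = (14*(-59/36))*21 = -413/18*21 = -2891/6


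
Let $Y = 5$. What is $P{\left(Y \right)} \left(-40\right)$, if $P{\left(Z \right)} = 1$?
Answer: $-40$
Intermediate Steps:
$P{\left(Y \right)} \left(-40\right) = 1 \left(-40\right) = -40$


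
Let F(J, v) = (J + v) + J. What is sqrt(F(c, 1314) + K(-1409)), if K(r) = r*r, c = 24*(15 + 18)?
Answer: sqrt(1988179) ≈ 1410.0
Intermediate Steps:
c = 792 (c = 24*33 = 792)
F(J, v) = v + 2*J
K(r) = r**2
sqrt(F(c, 1314) + K(-1409)) = sqrt((1314 + 2*792) + (-1409)**2) = sqrt((1314 + 1584) + 1985281) = sqrt(2898 + 1985281) = sqrt(1988179)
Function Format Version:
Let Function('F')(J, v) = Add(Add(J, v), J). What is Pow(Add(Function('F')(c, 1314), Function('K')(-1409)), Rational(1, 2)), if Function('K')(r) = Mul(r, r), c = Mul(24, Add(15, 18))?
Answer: Pow(1988179, Rational(1, 2)) ≈ 1410.0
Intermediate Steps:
c = 792 (c = Mul(24, 33) = 792)
Function('F')(J, v) = Add(v, Mul(2, J))
Function('K')(r) = Pow(r, 2)
Pow(Add(Function('F')(c, 1314), Function('K')(-1409)), Rational(1, 2)) = Pow(Add(Add(1314, Mul(2, 792)), Pow(-1409, 2)), Rational(1, 2)) = Pow(Add(Add(1314, 1584), 1985281), Rational(1, 2)) = Pow(Add(2898, 1985281), Rational(1, 2)) = Pow(1988179, Rational(1, 2))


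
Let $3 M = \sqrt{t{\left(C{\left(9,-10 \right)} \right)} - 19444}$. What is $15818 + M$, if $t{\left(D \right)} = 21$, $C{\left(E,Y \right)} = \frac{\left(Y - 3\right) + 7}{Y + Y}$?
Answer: $15818 + \frac{i \sqrt{19423}}{3} \approx 15818.0 + 46.455 i$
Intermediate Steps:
$C{\left(E,Y \right)} = \frac{4 + Y}{2 Y}$ ($C{\left(E,Y \right)} = \frac{\left(-3 + Y\right) + 7}{2 Y} = \left(4 + Y\right) \frac{1}{2 Y} = \frac{4 + Y}{2 Y}$)
$M = \frac{i \sqrt{19423}}{3}$ ($M = \frac{\sqrt{21 - 19444}}{3} = \frac{\sqrt{-19423}}{3} = \frac{i \sqrt{19423}}{3} \approx 46.455 i$)
$15818 + M = 15818 + \frac{i \sqrt{19423}}{3}$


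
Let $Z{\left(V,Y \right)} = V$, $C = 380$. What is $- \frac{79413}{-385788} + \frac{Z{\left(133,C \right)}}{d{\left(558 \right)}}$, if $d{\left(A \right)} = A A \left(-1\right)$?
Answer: $\frac{1028126647}{5005020618} \approx 0.20542$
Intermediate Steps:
$d{\left(A \right)} = - A^{2}$ ($d{\left(A \right)} = A^{2} \left(-1\right) = - A^{2}$)
$- \frac{79413}{-385788} + \frac{Z{\left(133,C \right)}}{d{\left(558 \right)}} = - \frac{79413}{-385788} + \frac{133}{\left(-1\right) 558^{2}} = \left(-79413\right) \left(- \frac{1}{385788}\right) + \frac{133}{\left(-1\right) 311364} = \frac{26471}{128596} + \frac{133}{-311364} = \frac{26471}{128596} + 133 \left(- \frac{1}{311364}\right) = \frac{26471}{128596} - \frac{133}{311364} = \frac{1028126647}{5005020618}$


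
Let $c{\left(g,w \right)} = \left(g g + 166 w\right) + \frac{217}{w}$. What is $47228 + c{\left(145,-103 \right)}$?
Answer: $\frac{5268748}{103} \approx 51153.0$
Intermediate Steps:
$c{\left(g,w \right)} = g^{2} + 166 w + \frac{217}{w}$ ($c{\left(g,w \right)} = \left(g^{2} + 166 w\right) + \frac{217}{w} = g^{2} + 166 w + \frac{217}{w}$)
$47228 + c{\left(145,-103 \right)} = 47228 + \left(145^{2} + 166 \left(-103\right) + \frac{217}{-103}\right) = 47228 + \left(21025 - 17098 + 217 \left(- \frac{1}{103}\right)\right) = 47228 - - \frac{404264}{103} = 47228 + \frac{404264}{103} = \frac{5268748}{103}$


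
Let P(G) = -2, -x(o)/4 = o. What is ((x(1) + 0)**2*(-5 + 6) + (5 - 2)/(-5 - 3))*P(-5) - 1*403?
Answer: -1737/4 ≈ -434.25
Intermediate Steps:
x(o) = -4*o
((x(1) + 0)**2*(-5 + 6) + (5 - 2)/(-5 - 3))*P(-5) - 1*403 = ((-4*1 + 0)**2*(-5 + 6) + (5 - 2)/(-5 - 3))*(-2) - 1*403 = ((-4 + 0)**2*1 + 3/(-8))*(-2) - 403 = ((-4)**2*1 + 3*(-1/8))*(-2) - 403 = (16*1 - 3/8)*(-2) - 403 = (16 - 3/8)*(-2) - 403 = (125/8)*(-2) - 403 = -125/4 - 403 = -1737/4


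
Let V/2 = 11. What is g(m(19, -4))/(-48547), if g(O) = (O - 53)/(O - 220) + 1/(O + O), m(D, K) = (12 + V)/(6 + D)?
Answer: -112219/9022168668 ≈ -1.2438e-5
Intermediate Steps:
V = 22 (V = 2*11 = 22)
m(D, K) = 34/(6 + D) (m(D, K) = (12 + 22)/(6 + D) = 34/(6 + D))
g(O) = 1/(2*O) + (-53 + O)/(-220 + O) (g(O) = (-53 + O)/(-220 + O) + 1/(2*O) = 1/(2*O) + (-53 + O)/(-220 + O))
g(m(19, -4))/(-48547) = ((-110 + (34/(6 + 19))² - 1785/(6 + 19))/(((34/(6 + 19)))*(-220 + 34/(6 + 19))))/(-48547) = ((-110 + (34/25)² - 1785/25)/(((34/25))*(-220 + 34/25)))*(-1/48547) = ((-110 + (34*(1/25))² - 1785/25)/(((34*(1/25)))*(-220 + 34*(1/25))))*(-1/48547) = ((-110 + (34/25)² - 105/2*34/25)/((34/25)*(-220 + 34/25)))*(-1/48547) = (25*(-110 + 1156/625 - 357/5)/(34*(-5466/25)))*(-1/48547) = ((25/34)*(-25/5466)*(-112219/625))*(-1/48547) = (112219/185844)*(-1/48547) = -112219/9022168668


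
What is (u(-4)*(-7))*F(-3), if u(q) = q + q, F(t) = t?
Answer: -168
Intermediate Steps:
u(q) = 2*q
(u(-4)*(-7))*F(-3) = ((2*(-4))*(-7))*(-3) = -8*(-7)*(-3) = 56*(-3) = -168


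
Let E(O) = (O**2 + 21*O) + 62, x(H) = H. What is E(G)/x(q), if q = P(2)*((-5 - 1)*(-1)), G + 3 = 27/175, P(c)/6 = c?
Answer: 79151/551250 ≈ 0.14358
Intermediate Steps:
P(c) = 6*c
G = -498/175 (G = -3 + 27/175 = -498/175 ≈ -2.8457)
q = 72 (q = (6*2)*((-5 - 1)*(-1)) = 12*(-6*(-1)) = 12*6 = 72)
E(O) = 62 + O**2 + 21*O
E(G)/x(q) = (62 + (-498/175)**2 + 21*(-498/175))/72 = (62 + 248004/30625 - 1494/25)*(1/72) = (316604/30625)*(1/72) = 79151/551250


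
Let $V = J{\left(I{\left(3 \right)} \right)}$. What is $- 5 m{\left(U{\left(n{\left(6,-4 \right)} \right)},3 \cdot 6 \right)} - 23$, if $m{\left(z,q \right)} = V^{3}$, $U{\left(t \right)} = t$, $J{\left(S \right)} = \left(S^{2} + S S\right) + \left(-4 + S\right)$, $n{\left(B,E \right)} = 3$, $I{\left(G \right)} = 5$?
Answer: $-663278$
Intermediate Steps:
$J{\left(S \right)} = -4 + S + 2 S^{2}$ ($J{\left(S \right)} = \left(S^{2} + S^{2}\right) + \left(-4 + S\right) = 2 S^{2} + \left(-4 + S\right) = -4 + S + 2 S^{2}$)
$V = 51$ ($V = -4 + 5 + 2 \cdot 5^{2} = -4 + 5 + 2 \cdot 25 = -4 + 5 + 50 = 51$)
$m{\left(z,q \right)} = 132651$ ($m{\left(z,q \right)} = 51^{3} = 132651$)
$- 5 m{\left(U{\left(n{\left(6,-4 \right)} \right)},3 \cdot 6 \right)} - 23 = \left(-5\right) 132651 - 23 = -663255 - 23 = -663278$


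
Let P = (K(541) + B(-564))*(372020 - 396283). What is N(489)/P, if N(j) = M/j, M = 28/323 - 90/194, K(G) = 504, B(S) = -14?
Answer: 11819/182147700939330 ≈ 6.4887e-11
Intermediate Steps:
M = -11819/31331 (M = 28*(1/323) - 90*1/194 = 28/323 - 45/97 = -11819/31331 ≈ -0.37723)
N(j) = -11819/(31331*j)
P = -11888870 (P = (504 - 14)*(372020 - 396283) = 490*(-24263) = -11888870)
N(489)/P = -11819/31331/489/(-11888870) = -11819/31331*1/489*(-1/11888870) = -11819/15320859*(-1/11888870) = 11819/182147700939330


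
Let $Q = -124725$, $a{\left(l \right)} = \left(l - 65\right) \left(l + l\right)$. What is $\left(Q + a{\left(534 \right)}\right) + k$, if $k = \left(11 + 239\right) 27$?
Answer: $382917$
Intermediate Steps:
$a{\left(l \right)} = 2 l \left(-65 + l\right)$ ($a{\left(l \right)} = \left(-65 + l\right) 2 l = 2 l \left(-65 + l\right)$)
$k = 6750$ ($k = 250 \cdot 27 = 6750$)
$\left(Q + a{\left(534 \right)}\right) + k = \left(-124725 + 2 \cdot 534 \left(-65 + 534\right)\right) + 6750 = \left(-124725 + 2 \cdot 534 \cdot 469\right) + 6750 = \left(-124725 + 500892\right) + 6750 = 376167 + 6750 = 382917$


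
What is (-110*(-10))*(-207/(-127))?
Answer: 227700/127 ≈ 1792.9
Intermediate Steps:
(-110*(-10))*(-207/(-127)) = 1100*(-207*(-1/127)) = 1100*(207/127) = 227700/127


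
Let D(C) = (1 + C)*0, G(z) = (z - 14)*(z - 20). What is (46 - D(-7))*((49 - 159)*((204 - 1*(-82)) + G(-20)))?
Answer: -8328760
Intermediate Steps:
G(z) = (-20 + z)*(-14 + z) (G(z) = (-14 + z)*(-20 + z) = (-20 + z)*(-14 + z))
D(C) = 0
(46 - D(-7))*((49 - 159)*((204 - 1*(-82)) + G(-20))) = (46 - 1*0)*((49 - 159)*((204 - 1*(-82)) + (280 + (-20)² - 34*(-20)))) = (46 + 0)*(-110*((204 + 82) + (280 + 400 + 680))) = 46*(-110*(286 + 1360)) = 46*(-110*1646) = 46*(-181060) = -8328760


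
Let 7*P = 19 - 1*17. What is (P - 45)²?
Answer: 97969/49 ≈ 1999.4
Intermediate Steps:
P = 2/7 (P = (19 - 1*17)/7 = (19 - 17)/7 = (⅐)*2 = 2/7 ≈ 0.28571)
(P - 45)² = (2/7 - 45)² = (-313/7)² = 97969/49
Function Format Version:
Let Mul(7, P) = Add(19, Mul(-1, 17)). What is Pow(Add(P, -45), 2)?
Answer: Rational(97969, 49) ≈ 1999.4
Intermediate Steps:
P = Rational(2, 7) (P = Mul(Rational(1, 7), Add(19, Mul(-1, 17))) = Mul(Rational(1, 7), Add(19, -17)) = Mul(Rational(1, 7), 2) = Rational(2, 7) ≈ 0.28571)
Pow(Add(P, -45), 2) = Pow(Add(Rational(2, 7), -45), 2) = Pow(Rational(-313, 7), 2) = Rational(97969, 49)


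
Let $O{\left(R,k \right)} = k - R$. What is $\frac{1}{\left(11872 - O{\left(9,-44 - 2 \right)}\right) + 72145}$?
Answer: $\frac{1}{84072} \approx 1.1895 \cdot 10^{-5}$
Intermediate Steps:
$\frac{1}{\left(11872 - O{\left(9,-44 - 2 \right)}\right) + 72145} = \frac{1}{\left(11872 - \left(\left(-44 - 2\right) - 9\right)\right) + 72145} = \frac{1}{\left(11872 - \left(-46 - 9\right)\right) + 72145} = \frac{1}{\left(11872 - -55\right) + 72145} = \frac{1}{\left(11872 + 55\right) + 72145} = \frac{1}{11927 + 72145} = \frac{1}{84072}$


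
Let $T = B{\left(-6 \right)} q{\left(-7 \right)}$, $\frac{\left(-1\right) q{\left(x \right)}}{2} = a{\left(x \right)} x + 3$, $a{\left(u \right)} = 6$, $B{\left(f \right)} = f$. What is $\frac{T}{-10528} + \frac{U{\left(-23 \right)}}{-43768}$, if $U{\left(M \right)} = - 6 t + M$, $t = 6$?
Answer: $\frac{329759}{7199836} \approx 0.045801$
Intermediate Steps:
$q{\left(x \right)} = -6 - 12 x$ ($q{\left(x \right)} = - 2 \left(6 x + 3\right) = - 2 \left(3 + 6 x\right) = -6 - 12 x$)
$U{\left(M \right)} = -36 + M$ ($U{\left(M \right)} = \left(-6\right) 6 + M = -36 + M$)
$T = -468$ ($T = - 6 \left(-6 - -84\right) = - 6 \left(-6 + 84\right) = \left(-6\right) 78 = -468$)
$\frac{T}{-10528} + \frac{U{\left(-23 \right)}}{-43768} = - \frac{468}{-10528} + \frac{-36 - 23}{-43768} = \left(-468\right) \left(- \frac{1}{10528}\right) - - \frac{59}{43768} = \frac{117}{2632} + \frac{59}{43768} = \frac{329759}{7199836}$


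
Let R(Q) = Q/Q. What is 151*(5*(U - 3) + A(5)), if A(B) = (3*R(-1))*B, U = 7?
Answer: 5285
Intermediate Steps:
R(Q) = 1
A(B) = 3*B (A(B) = (3*1)*B = 3*B)
151*(5*(U - 3) + A(5)) = 151*(5*(7 - 3) + 3*5) = 151*(5*4 + 15) = 151*(20 + 15) = 151*35 = 5285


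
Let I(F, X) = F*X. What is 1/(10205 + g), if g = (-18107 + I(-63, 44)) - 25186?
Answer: -1/35860 ≈ -2.7886e-5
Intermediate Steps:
g = -46065 (g = (-18107 - 63*44) - 25186 = (-18107 - 2772) - 25186 = -20879 - 25186 = -46065)
1/(10205 + g) = 1/(10205 - 46065) = 1/(-35860) = -1/35860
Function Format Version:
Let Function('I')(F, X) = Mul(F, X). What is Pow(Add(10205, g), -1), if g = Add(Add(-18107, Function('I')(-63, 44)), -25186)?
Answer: Rational(-1, 35860) ≈ -2.7886e-5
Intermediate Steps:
g = -46065 (g = Add(Add(-18107, Mul(-63, 44)), -25186) = Add(Add(-18107, -2772), -25186) = Add(-20879, -25186) = -46065)
Pow(Add(10205, g), -1) = Pow(Add(10205, -46065), -1) = Pow(-35860, -1) = Rational(-1, 35860)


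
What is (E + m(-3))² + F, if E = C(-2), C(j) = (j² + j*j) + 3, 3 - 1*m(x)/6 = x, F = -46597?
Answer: -44388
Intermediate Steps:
m(x) = 18 - 6*x
C(j) = 3 + 2*j² (C(j) = (j² + j²) + 3 = 2*j² + 3 = 3 + 2*j²)
E = 11 (E = 3 + 2*(-2)² = 3 + 2*4 = 3 + 8 = 11)
(E + m(-3))² + F = (11 + (18 - 6*(-3)))² - 46597 = (11 + (18 + 18))² - 46597 = (11 + 36)² - 46597 = 47² - 46597 = 2209 - 46597 = -44388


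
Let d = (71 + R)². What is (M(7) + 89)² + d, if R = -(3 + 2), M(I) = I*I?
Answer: 23400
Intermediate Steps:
M(I) = I²
R = -5 (R = -1*5 = -5)
d = 4356 (d = (71 - 5)² = 66² = 4356)
(M(7) + 89)² + d = (7² + 89)² + 4356 = (49 + 89)² + 4356 = 138² + 4356 = 19044 + 4356 = 23400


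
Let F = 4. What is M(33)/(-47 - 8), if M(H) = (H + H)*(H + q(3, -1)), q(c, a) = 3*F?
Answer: -54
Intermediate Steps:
q(c, a) = 12 (q(c, a) = 3*4 = 12)
M(H) = 2*H*(12 + H) (M(H) = (H + H)*(H + 12) = (2*H)*(12 + H) = 2*H*(12 + H))
M(33)/(-47 - 8) = (2*33*(12 + 33))/(-47 - 8) = (2*33*45)/(-55) = -1/55*2970 = -54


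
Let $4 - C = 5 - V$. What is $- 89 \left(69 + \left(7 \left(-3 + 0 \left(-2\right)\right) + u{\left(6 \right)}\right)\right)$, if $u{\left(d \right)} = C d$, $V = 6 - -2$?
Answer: $-8010$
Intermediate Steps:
$V = 8$ ($V = 6 + 2 = 8$)
$C = 7$ ($C = 4 - \left(5 - 8\right) = 4 - -3 = 4 + 3 = 7$)
$u{\left(d \right)} = 7 d$
$- 89 \left(69 + \left(7 \left(-3 + 0 \left(-2\right)\right) + u{\left(6 \right)}\right)\right) = - 89 \left(69 + \left(7 \left(-3 + 0 \left(-2\right)\right) + 7 \cdot 6\right)\right) = - 89 \left(69 + \left(7 \left(-3 + 0\right) + 42\right)\right) = - 89 \left(69 + \left(7 \left(-3\right) + 42\right)\right) = - 89 \left(69 + \left(-21 + 42\right)\right) = - 89 \left(69 + 21\right) = \left(-89\right) 90 = -8010$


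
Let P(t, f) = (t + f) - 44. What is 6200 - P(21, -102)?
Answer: 6325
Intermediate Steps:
P(t, f) = -44 + f + t (P(t, f) = (f + t) - 44 = -44 + f + t)
6200 - P(21, -102) = 6200 - (-44 - 102 + 21) = 6200 - 1*(-125) = 6200 + 125 = 6325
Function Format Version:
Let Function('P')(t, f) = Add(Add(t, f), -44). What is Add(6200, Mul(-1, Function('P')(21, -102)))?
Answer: 6325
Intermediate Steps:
Function('P')(t, f) = Add(-44, f, t) (Function('P')(t, f) = Add(Add(f, t), -44) = Add(-44, f, t))
Add(6200, Mul(-1, Function('P')(21, -102))) = Add(6200, Mul(-1, Add(-44, -102, 21))) = Add(6200, Mul(-1, -125)) = Add(6200, 125) = 6325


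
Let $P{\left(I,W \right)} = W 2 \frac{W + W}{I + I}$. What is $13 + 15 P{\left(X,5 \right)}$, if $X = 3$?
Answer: $263$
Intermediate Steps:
$P{\left(I,W \right)} = \frac{2 W^{2}}{I}$ ($P{\left(I,W \right)} = 2 W \frac{2 W}{2 I} = 2 W 2 W \frac{1}{2 I} = 2 W \frac{W}{I} = \frac{2 W^{2}}{I}$)
$13 + 15 P{\left(X,5 \right)} = 13 + 15 \frac{2 \cdot 5^{2}}{3} = 13 + 15 \cdot 2 \cdot \frac{1}{3} \cdot 25 = 13 + 15 \cdot \frac{50}{3} = 13 + 250 = 263$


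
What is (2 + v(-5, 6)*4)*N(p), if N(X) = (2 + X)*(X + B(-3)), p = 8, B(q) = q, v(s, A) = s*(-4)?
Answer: 4100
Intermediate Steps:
v(s, A) = -4*s
N(X) = (-3 + X)*(2 + X) (N(X) = (2 + X)*(X - 3) = (2 + X)*(-3 + X) = (-3 + X)*(2 + X))
(2 + v(-5, 6)*4)*N(p) = (2 - 4*(-5)*4)*(-6 + 8² - 1*8) = (2 + 20*4)*(-6 + 64 - 8) = (2 + 80)*50 = 82*50 = 4100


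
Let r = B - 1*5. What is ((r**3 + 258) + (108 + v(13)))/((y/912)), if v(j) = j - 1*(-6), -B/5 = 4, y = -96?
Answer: 144780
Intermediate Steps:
B = -20 (B = -5*4 = -20)
r = -25 (r = -20 - 1*5 = -20 - 5 = -25)
v(j) = 6 + j (v(j) = j + 6 = 6 + j)
((r**3 + 258) + (108 + v(13)))/((y/912)) = (((-25)**3 + 258) + (108 + (6 + 13)))/((-96/912)) = ((-15625 + 258) + (108 + 19))/((-96*1/912)) = (-15367 + 127)/(-2/19) = -15240*(-19/2) = 144780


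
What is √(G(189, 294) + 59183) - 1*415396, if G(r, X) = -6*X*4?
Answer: -415396 + √52127 ≈ -4.1517e+5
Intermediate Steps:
G(r, X) = -24*X
√(G(189, 294) + 59183) - 1*415396 = √(-24*294 + 59183) - 1*415396 = √(-7056 + 59183) - 415396 = √52127 - 415396 = -415396 + √52127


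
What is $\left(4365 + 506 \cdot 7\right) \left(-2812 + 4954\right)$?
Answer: $16936794$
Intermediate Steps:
$\left(4365 + 506 \cdot 7\right) \left(-2812 + 4954\right) = \left(4365 + 3542\right) 2142 = 7907 \cdot 2142 = 16936794$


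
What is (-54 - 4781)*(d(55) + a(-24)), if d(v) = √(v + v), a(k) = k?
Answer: 116040 - 4835*√110 ≈ 65330.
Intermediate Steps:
d(v) = √2*√v (d(v) = √(2*v) = √2*√v)
(-54 - 4781)*(d(55) + a(-24)) = (-54 - 4781)*(√2*√55 - 24) = -4835*(√110 - 24) = -4835*(-24 + √110) = 116040 - 4835*√110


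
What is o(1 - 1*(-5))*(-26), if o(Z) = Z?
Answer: -156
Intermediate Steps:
o(1 - 1*(-5))*(-26) = (1 - 1*(-5))*(-26) = (1 + 5)*(-26) = 6*(-26) = -156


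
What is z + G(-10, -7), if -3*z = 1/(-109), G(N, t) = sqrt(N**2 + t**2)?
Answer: 1/327 + sqrt(149) ≈ 12.210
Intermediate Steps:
z = 1/327 (z = -1/3/(-109) = -1/3*(-1/109) = 1/327 ≈ 0.0030581)
z + G(-10, -7) = 1/327 + sqrt((-10)**2 + (-7)**2) = 1/327 + sqrt(100 + 49) = 1/327 + sqrt(149)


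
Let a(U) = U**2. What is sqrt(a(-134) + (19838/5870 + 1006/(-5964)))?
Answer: sqrt(1375684168473430410)/8752170 ≈ 134.01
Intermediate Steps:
sqrt(a(-134) + (19838/5870 + 1006/(-5964))) = sqrt((-134)**2 + (19838/5870 + 1006/(-5964))) = sqrt(17956 + (19838*(1/5870) + 1006*(-1/5964))) = sqrt(17956 + (9919/2935 - 503/2982)) = sqrt(17956 + 28102153/8752170) = sqrt(157182066673/8752170) = sqrt(1375684168473430410)/8752170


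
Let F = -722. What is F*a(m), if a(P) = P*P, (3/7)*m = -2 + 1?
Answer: -35378/9 ≈ -3930.9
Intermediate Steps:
m = -7/3 (m = 7*(-2 + 1)/3 = (7/3)*(-1) = -7/3 ≈ -2.3333)
a(P) = P²
F*a(m) = -722*(-7/3)² = -722*49/9 = -35378/9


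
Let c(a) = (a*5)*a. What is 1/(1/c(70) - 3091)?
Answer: -24500/75729499 ≈ -0.00032352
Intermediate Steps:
c(a) = 5*a² (c(a) = (5*a)*a = 5*a²)
1/(1/c(70) - 3091) = 1/(1/(5*70²) - 3091) = 1/(1/(5*4900) - 3091) = 1/(1/24500 - 3091) = 1/(-75729499/24500) = -24500/75729499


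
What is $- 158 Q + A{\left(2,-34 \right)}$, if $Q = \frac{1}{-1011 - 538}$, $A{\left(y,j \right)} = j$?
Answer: $- \frac{52508}{1549} \approx -33.898$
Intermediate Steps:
$Q = - \frac{1}{1549}$ ($Q = \frac{1}{-1549} = - \frac{1}{1549} \approx -0.00064558$)
$- 158 Q + A{\left(2,-34 \right)} = \left(-158\right) \left(- \frac{1}{1549}\right) - 34 = \frac{158}{1549} - 34 = - \frac{52508}{1549}$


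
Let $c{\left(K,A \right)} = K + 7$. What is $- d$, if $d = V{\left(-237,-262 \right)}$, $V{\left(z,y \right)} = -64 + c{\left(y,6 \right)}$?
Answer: $319$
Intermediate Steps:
$c{\left(K,A \right)} = 7 + K$
$V{\left(z,y \right)} = -57 + y$ ($V{\left(z,y \right)} = -64 + \left(7 + y\right) = -57 + y$)
$d = -319$ ($d = -57 - 262 = -319$)
$- d = \left(-1\right) \left(-319\right) = 319$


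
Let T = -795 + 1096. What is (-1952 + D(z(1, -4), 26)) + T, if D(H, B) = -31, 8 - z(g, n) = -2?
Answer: -1682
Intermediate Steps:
z(g, n) = 10 (z(g, n) = 8 - 1*(-2) = 8 + 2 = 10)
T = 301
(-1952 + D(z(1, -4), 26)) + T = (-1952 - 31) + 301 = -1983 + 301 = -1682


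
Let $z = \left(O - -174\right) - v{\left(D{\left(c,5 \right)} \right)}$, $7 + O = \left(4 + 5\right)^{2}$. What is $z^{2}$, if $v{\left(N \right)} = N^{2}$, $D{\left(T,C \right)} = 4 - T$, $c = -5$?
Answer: $27889$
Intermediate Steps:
$O = 74$ ($O = -7 + \left(4 + 5\right)^{2} = -7 + 9^{2} = -7 + 81 = 74$)
$z = 167$ ($z = \left(74 - -174\right) - \left(4 - -5\right)^{2} = \left(74 + 174\right) - \left(4 + 5\right)^{2} = 248 - 9^{2} = 248 - 81 = 167$)
$z^{2} = 167^{2} = 27889$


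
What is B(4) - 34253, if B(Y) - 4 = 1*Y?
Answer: -34245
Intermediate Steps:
B(Y) = 4 + Y (B(Y) = 4 + 1*Y = 4 + Y)
B(4) - 34253 = (4 + 4) - 34253 = 8 - 34253 = -34245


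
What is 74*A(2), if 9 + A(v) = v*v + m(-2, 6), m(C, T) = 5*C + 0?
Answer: -1110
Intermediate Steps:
m(C, T) = 5*C
A(v) = -19 + v**2 (A(v) = -9 + (v*v + 5*(-2)) = -9 + (v**2 - 10) = -9 + (-10 + v**2) = -19 + v**2)
74*A(2) = 74*(-19 + 2**2) = 74*(-19 + 4) = 74*(-15) = -1110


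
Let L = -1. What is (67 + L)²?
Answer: 4356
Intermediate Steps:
(67 + L)² = (67 - 1)² = 66² = 4356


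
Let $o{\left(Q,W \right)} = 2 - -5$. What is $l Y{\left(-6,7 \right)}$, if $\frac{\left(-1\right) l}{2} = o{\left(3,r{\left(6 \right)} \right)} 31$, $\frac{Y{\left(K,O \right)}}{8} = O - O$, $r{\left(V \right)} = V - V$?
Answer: $0$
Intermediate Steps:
$r{\left(V \right)} = 0$
$o{\left(Q,W \right)} = 7$ ($o{\left(Q,W \right)} = 2 + 5 = 7$)
$Y{\left(K,O \right)} = 0$ ($Y{\left(K,O \right)} = 8 \left(O - O\right) = 8 \cdot 0 = 0$)
$l = -434$ ($l = - 2 \cdot 7 \cdot 31 = \left(-2\right) 217 = -434$)
$l Y{\left(-6,7 \right)} = \left(-434\right) 0 = 0$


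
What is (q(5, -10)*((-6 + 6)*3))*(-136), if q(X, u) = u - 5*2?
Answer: 0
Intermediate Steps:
q(X, u) = -10 + u (q(X, u) = u - 10 = -10 + u)
(q(5, -10)*((-6 + 6)*3))*(-136) = ((-10 - 10)*((-6 + 6)*3))*(-136) = -0*3*(-136) = -20*0*(-136) = 0*(-136) = 0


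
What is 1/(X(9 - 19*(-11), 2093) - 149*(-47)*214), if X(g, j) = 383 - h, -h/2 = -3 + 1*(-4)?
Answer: 1/1499011 ≈ 6.6711e-7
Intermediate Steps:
h = 14 (h = -2*(-3 + 1*(-4)) = -2*(-3 - 4) = -2*(-7) = 14)
X(g, j) = 369 (X(g, j) = 383 - 1*14 = 383 - 14 = 369)
1/(X(9 - 19*(-11), 2093) - 149*(-47)*214) = 1/(369 - 149*(-47)*214) = 1/(369 + 7003*214) = 1/(369 + 1498642) = 1/1499011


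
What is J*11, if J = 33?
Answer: 363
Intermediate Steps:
J*11 = 33*11 = 363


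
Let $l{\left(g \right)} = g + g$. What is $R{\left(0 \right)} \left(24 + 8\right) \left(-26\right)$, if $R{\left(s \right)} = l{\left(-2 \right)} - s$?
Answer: $3328$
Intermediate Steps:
$l{\left(g \right)} = 2 g$
$R{\left(s \right)} = -4 - s$ ($R{\left(s \right)} = 2 \left(-2\right) - s = -4 - s$)
$R{\left(0 \right)} \left(24 + 8\right) \left(-26\right) = \left(-4 - 0\right) \left(24 + 8\right) \left(-26\right) = \left(-4 + 0\right) 32 \left(-26\right) = \left(-4\right) 32 \left(-26\right) = \left(-128\right) \left(-26\right) = 3328$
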